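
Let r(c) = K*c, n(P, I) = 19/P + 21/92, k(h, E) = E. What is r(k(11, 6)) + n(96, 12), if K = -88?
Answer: -1164883/2208 ≈ -527.57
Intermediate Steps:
n(P, I) = 21/92 + 19/P (n(P, I) = 19/P + 21*(1/92) = 19/P + 21/92 = 21/92 + 19/P)
r(c) = -88*c
r(k(11, 6)) + n(96, 12) = -88*6 + (21/92 + 19/96) = -528 + (21/92 + 19*(1/96)) = -528 + (21/92 + 19/96) = -528 + 941/2208 = -1164883/2208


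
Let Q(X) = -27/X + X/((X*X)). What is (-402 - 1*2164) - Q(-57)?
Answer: -146288/57 ≈ -2566.5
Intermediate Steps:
Q(X) = -26/X (Q(X) = -27/X + X/(X²) = -27/X + X/X² = -27/X + 1/X = -26/X)
(-402 - 1*2164) - Q(-57) = (-402 - 1*2164) - (-26)/(-57) = (-402 - 2164) - (-26)*(-1)/57 = -2566 - 1*26/57 = -2566 - 26/57 = -146288/57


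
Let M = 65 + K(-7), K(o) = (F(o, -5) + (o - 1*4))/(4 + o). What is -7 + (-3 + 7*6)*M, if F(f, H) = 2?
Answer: 2645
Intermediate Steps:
K(o) = (-2 + o)/(4 + o) (K(o) = (2 + (o - 1*4))/(4 + o) = (2 + (o - 4))/(4 + o) = (2 + (-4 + o))/(4 + o) = (-2 + o)/(4 + o))
M = 68 (M = 65 + (-2 - 7)/(4 - 7) = 65 - 9/(-3) = 65 - 1/3*(-9) = 65 + 3 = 68)
-7 + (-3 + 7*6)*M = -7 + (-3 + 7*6)*68 = -7 + (-3 + 42)*68 = -7 + 39*68 = -7 + 2652 = 2645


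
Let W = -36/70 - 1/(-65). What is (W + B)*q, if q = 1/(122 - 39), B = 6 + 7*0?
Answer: 2503/37765 ≈ 0.066278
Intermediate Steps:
B = 6 (B = 6 + 0 = 6)
W = -227/455 (W = -36*1/70 - 1*(-1/65) = -18/35 + 1/65 = -227/455 ≈ -0.49890)
q = 1/83 ≈ 0.012048
(W + B)*q = (-227/455 + 6)*(1/83) = (2503/455)*(1/83) = 2503/37765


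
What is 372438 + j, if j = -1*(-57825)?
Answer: 430263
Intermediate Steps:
j = 57825
372438 + j = 372438 + 57825 = 430263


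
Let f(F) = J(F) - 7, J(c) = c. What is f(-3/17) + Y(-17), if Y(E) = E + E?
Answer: -700/17 ≈ -41.176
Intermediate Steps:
Y(E) = 2*E
f(F) = -7 + F (f(F) = F - 7 = -7 + F)
f(-3/17) + Y(-17) = (-7 - 3/17) + 2*(-17) = (-7 - 3*1/17) - 34 = (-7 - 3/17) - 34 = -122/17 - 34 = -700/17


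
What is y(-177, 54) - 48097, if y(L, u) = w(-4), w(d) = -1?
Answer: -48098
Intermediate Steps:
y(L, u) = -1
y(-177, 54) - 48097 = -1 - 48097 = -48098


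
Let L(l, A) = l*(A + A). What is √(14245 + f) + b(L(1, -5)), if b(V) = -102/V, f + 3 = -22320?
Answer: 51/5 + I*√8078 ≈ 10.2 + 89.878*I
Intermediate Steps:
L(l, A) = 2*A*l (L(l, A) = l*(2*A) = 2*A*l)
f = -22323 (f = -3 - 22320 = -22323)
√(14245 + f) + b(L(1, -5)) = √(14245 - 22323) - 102/(2*(-5)*1) = √(-8078) - 102/(-10) = I*√8078 - 102*(-⅒) = I*√8078 + 51/5 = 51/5 + I*√8078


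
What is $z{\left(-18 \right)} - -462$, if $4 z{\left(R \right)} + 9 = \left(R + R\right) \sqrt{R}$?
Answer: $\frac{1839}{4} - 27 i \sqrt{2} \approx 459.75 - 38.184 i$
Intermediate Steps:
$z{\left(R \right)} = - \frac{9}{4} + \frac{R^{\frac{3}{2}}}{2}$ ($z{\left(R \right)} = - \frac{9}{4} + \frac{\left(R + R\right) \sqrt{R}}{4} = - \frac{9}{4} + \frac{2 R \sqrt{R}}{4} = - \frac{9}{4} + \frac{2 R^{\frac{3}{2}}}{4} = - \frac{9}{4} + \frac{R^{\frac{3}{2}}}{2}$)
$z{\left(-18 \right)} - -462 = \left(- \frac{9}{4} + \frac{\left(-18\right)^{\frac{3}{2}}}{2}\right) - -462 = \left(- \frac{9}{4} + \frac{\left(-54\right) i \sqrt{2}}{2}\right) + 462 = \left(- \frac{9}{4} - 27 i \sqrt{2}\right) + 462 = \frac{1839}{4} - 27 i \sqrt{2}$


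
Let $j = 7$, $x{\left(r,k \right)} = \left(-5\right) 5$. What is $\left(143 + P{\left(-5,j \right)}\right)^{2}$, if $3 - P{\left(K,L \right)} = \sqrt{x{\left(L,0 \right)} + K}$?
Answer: $\left(146 - i \sqrt{30}\right)^{2} \approx 21286.0 - 1599.3 i$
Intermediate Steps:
$x{\left(r,k \right)} = -25$
$P{\left(K,L \right)} = 3 - \sqrt{-25 + K}$
$\left(143 + P{\left(-5,j \right)}\right)^{2} = \left(143 + \left(3 - \sqrt{-25 - 5}\right)\right)^{2} = \left(143 + \left(3 - \sqrt{-30}\right)\right)^{2} = \left(143 + \left(3 - i \sqrt{30}\right)\right)^{2} = \left(146 - i \sqrt{30}\right)^{2}$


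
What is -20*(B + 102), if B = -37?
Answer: -1300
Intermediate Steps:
-20*(B + 102) = -20*(-37 + 102) = -20*65 = -1300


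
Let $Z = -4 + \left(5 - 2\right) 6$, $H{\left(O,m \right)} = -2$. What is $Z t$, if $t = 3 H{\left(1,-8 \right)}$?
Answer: $-84$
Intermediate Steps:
$Z = 14$ ($Z = -4 + 3 \cdot 6 = -4 + 18 = 14$)
$t = -6$ ($t = 3 \left(-2\right) = -6$)
$Z t = 14 \left(-6\right) = -84$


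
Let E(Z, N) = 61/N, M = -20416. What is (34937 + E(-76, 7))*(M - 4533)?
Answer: -6103024380/7 ≈ -8.7186e+8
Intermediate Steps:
(34937 + E(-76, 7))*(M - 4533) = (34937 + 61/7)*(-20416 - 4533) = (34937 + 61*(⅐))*(-24949) = (34937 + 61/7)*(-24949) = (244620/7)*(-24949) = -6103024380/7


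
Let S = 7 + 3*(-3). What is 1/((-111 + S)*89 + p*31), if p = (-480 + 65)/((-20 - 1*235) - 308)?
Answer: -563/5649226 ≈ -9.9660e-5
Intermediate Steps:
p = 415/563 (p = -415/((-20 - 235) - 308) = -415/(-255 - 308) = -415/(-563) = -415*(-1/563) = 415/563 ≈ 0.73712)
S = -2 (S = 7 - 9 = -2)
1/((-111 + S)*89 + p*31) = 1/((-111 - 2)*89 + (415/563)*31) = 1/(-113*89 + 12865/563) = 1/(-10057 + 12865/563) = 1/(-5649226/563) = -563/5649226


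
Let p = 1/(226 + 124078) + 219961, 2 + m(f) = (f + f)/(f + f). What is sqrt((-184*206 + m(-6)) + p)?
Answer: 5*sqrt(7032588617409)/31076 ≈ 426.68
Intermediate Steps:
m(f) = -1 (m(f) = -2 + (f + f)/(f + f) = -2 + (2*f)/((2*f)) = -2 + (2*f)*(1/(2*f)) = -2 + 1 = -1)
p = 27342032145/124304 (p = 1/124304 + 219961 = 27342032145/124304 ≈ 2.1996e+5)
sqrt((-184*206 + m(-6)) + p) = sqrt((-184*206 - 1) + 27342032145/124304) = sqrt((-37904 - 1) + 27342032145/124304) = sqrt(-37905 + 27342032145/124304) = sqrt(22630289025/124304) = 5*sqrt(7032588617409)/31076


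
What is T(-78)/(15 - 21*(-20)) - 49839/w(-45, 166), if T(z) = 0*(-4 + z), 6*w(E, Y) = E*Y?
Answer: 16613/415 ≈ 40.031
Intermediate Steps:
w(E, Y) = E*Y/6 (w(E, Y) = (E*Y)/6 = E*Y/6)
T(z) = 0
T(-78)/(15 - 21*(-20)) - 49839/w(-45, 166) = 0/(15 - 21*(-20)) - 49839/((⅙)*(-45)*166) = 0/(15 + 420) - 49839/(-1245) = 0/435 - 49839*(-1/1245) = 0*(1/435) + 16613/415 = 0 + 16613/415 = 16613/415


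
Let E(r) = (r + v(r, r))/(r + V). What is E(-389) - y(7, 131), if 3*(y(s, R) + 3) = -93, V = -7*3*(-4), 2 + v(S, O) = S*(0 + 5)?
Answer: 12706/305 ≈ 41.659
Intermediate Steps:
v(S, O) = -2 + 5*S (v(S, O) = -2 + S*(0 + 5) = -2 + S*5 = -2 + 5*S)
V = 84 (V = -21*(-4) = 84)
y(s, R) = -34 (y(s, R) = -3 + (⅓)*(-93) = -3 - 31 = -34)
E(r) = (-2 + 6*r)/(84 + r) (E(r) = (r + (-2 + 5*r))/(r + 84) = (-2 + 6*r)/(84 + r))
E(-389) - y(7, 131) = 2*(-1 + 3*(-389))/(84 - 389) - 1*(-34) = 2*(-1 - 1167)/(-305) + 34 = 2*(-1/305)*(-1168) + 34 = 2336/305 + 34 = 12706/305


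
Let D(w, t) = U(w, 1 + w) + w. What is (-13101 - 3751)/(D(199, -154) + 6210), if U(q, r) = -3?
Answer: -8426/3203 ≈ -2.6307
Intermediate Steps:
D(w, t) = -3 + w
(-13101 - 3751)/(D(199, -154) + 6210) = (-13101 - 3751)/((-3 + 199) + 6210) = -16852/(196 + 6210) = -16852/6406 = -16852*1/6406 = -8426/3203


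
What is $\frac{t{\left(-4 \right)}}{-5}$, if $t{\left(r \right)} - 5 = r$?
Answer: $- \frac{1}{5} \approx -0.2$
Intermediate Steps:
$t{\left(r \right)} = 5 + r$
$\frac{t{\left(-4 \right)}}{-5} = \frac{5 - 4}{-5} = \left(- \frac{1}{5}\right) 1 = - \frac{1}{5}$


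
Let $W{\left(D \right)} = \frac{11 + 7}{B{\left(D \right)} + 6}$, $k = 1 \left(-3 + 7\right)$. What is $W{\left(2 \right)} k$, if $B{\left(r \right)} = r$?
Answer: $9$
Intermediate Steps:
$k = 4$ ($k = 1 \cdot 4 = 4$)
$W{\left(D \right)} = \frac{18}{6 + D}$ ($W{\left(D \right)} = \frac{11 + 7}{D + 6} = \frac{18}{6 + D}$)
$W{\left(2 \right)} k = \frac{18}{6 + 2} \cdot 4 = \frac{18}{8} \cdot 4 = 18 \cdot \frac{1}{8} \cdot 4 = \frac{9}{4} \cdot 4 = 9$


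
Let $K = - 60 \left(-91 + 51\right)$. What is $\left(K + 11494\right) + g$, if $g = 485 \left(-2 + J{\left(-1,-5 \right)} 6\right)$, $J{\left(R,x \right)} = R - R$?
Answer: $12924$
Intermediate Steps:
$K = 2400$ ($K = \left(-60\right) \left(-40\right) = 2400$)
$J{\left(R,x \right)} = 0$
$g = -970$ ($g = 485 \left(-2 + 0 \cdot 6\right) = 485 \left(-2 + 0\right) = 485 \left(-2\right) = -970$)
$\left(K + 11494\right) + g = \left(2400 + 11494\right) - 970 = 13894 - 970 = 12924$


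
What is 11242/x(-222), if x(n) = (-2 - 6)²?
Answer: 5621/32 ≈ 175.66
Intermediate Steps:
x(n) = 64 (x(n) = (-8)² = 64)
11242/x(-222) = 11242/64 = 11242*(1/64) = 5621/32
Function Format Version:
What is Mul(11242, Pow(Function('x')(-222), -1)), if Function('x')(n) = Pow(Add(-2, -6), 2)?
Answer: Rational(5621, 32) ≈ 175.66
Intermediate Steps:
Function('x')(n) = 64 (Function('x')(n) = Pow(-8, 2) = 64)
Mul(11242, Pow(Function('x')(-222), -1)) = Mul(11242, Pow(64, -1)) = Mul(11242, Rational(1, 64)) = Rational(5621, 32)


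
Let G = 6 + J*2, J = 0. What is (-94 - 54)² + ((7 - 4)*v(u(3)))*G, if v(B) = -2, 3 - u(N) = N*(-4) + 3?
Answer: 21868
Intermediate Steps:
u(N) = 4*N (u(N) = 3 - (N*(-4) + 3) = 3 - (-4*N + 3) = 3 - (3 - 4*N) = 3 + (-3 + 4*N) = 4*N)
G = 6 (G = 6 + 0*2 = 6 + 0 = 6)
(-94 - 54)² + ((7 - 4)*v(u(3)))*G = (-94 - 54)² + ((7 - 4)*(-2))*6 = (-148)² + (3*(-2))*6 = 21904 - 6*6 = 21904 - 36 = 21868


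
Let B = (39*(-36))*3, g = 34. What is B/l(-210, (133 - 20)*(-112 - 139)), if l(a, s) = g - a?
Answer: -1053/61 ≈ -17.262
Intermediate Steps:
B = -4212 (B = -1404*3 = -4212)
l(a, s) = 34 - a
B/l(-210, (133 - 20)*(-112 - 139)) = -4212/(34 - 1*(-210)) = -4212/(34 + 210) = -4212/244 = -4212*1/244 = -1053/61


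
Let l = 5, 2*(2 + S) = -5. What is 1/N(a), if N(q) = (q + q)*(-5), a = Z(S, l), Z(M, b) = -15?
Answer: 1/150 ≈ 0.0066667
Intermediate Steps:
S = -9/2 (S = -2 + (1/2)*(-5) = -2 - 5/2 = -9/2 ≈ -4.5000)
a = -15
N(q) = -10*q (N(q) = (2*q)*(-5) = -10*q)
1/N(a) = 1/(-10*(-15)) = 1/150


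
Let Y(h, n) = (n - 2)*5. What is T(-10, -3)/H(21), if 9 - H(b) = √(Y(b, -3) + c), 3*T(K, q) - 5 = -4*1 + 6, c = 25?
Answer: 7/27 ≈ 0.25926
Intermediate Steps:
Y(h, n) = -10 + 5*n (Y(h, n) = (-2 + n)*5 = -10 + 5*n)
T(K, q) = 7/3 (T(K, q) = 5/3 + (-4*1 + 6)/3 = 5/3 + (-4 + 6)/3 = 5/3 + (⅓)*2 = 5/3 + ⅔ = 7/3)
H(b) = 9 (H(b) = 9 - √((-10 + 5*(-3)) + 25) = 9 - √((-10 - 15) + 25) = 9 - √(-25 + 25) = 9 - √0 = 9 - 1*0 = 9 + 0 = 9)
T(-10, -3)/H(21) = (7/3)/9 = (7/3)*(⅑) = 7/27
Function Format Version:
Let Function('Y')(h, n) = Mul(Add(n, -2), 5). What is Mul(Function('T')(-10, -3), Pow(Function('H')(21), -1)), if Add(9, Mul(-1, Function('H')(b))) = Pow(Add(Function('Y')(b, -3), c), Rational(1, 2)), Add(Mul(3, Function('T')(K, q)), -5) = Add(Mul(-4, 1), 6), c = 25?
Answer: Rational(7, 27) ≈ 0.25926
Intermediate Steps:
Function('Y')(h, n) = Add(-10, Mul(5, n)) (Function('Y')(h, n) = Mul(Add(-2, n), 5) = Add(-10, Mul(5, n)))
Function('T')(K, q) = Rational(7, 3) (Function('T')(K, q) = Add(Rational(5, 3), Mul(Rational(1, 3), Add(Mul(-4, 1), 6))) = Add(Rational(5, 3), Mul(Rational(1, 3), Add(-4, 6))) = Add(Rational(5, 3), Mul(Rational(1, 3), 2)) = Add(Rational(5, 3), Rational(2, 3)) = Rational(7, 3))
Function('H')(b) = 9 (Function('H')(b) = Add(9, Mul(-1, Pow(Add(Add(-10, Mul(5, -3)), 25), Rational(1, 2)))) = Add(9, Mul(-1, Pow(Add(Add(-10, -15), 25), Rational(1, 2)))) = Add(9, Mul(-1, Pow(Add(-25, 25), Rational(1, 2)))) = Add(9, Mul(-1, Pow(0, Rational(1, 2)))) = Add(9, Mul(-1, 0)) = Add(9, 0) = 9)
Mul(Function('T')(-10, -3), Pow(Function('H')(21), -1)) = Mul(Rational(7, 3), Pow(9, -1)) = Mul(Rational(7, 3), Rational(1, 9)) = Rational(7, 27)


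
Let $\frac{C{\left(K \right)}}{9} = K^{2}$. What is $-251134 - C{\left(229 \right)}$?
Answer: $-723103$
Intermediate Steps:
$C{\left(K \right)} = 9 K^{2}$
$-251134 - C{\left(229 \right)} = -251134 - 9 \cdot 229^{2} = -251134 - 9 \cdot 52441 = -251134 - 471969 = -723103$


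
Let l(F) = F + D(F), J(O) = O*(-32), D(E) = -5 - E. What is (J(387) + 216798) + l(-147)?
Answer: 204409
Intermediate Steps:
J(O) = -32*O
l(F) = -5 (l(F) = F + (-5 - F) = -5)
(J(387) + 216798) + l(-147) = (-32*387 + 216798) - 5 = (-12384 + 216798) - 5 = 204414 - 5 = 204409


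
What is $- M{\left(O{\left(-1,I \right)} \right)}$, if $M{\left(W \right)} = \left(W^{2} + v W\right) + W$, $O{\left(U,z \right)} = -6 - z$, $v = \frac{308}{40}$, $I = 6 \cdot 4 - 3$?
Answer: $- \frac{4941}{10} \approx -494.1$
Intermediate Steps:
$I = 21$ ($I = 24 - 3 = 21$)
$v = \frac{77}{10}$ ($v = 308 \cdot \frac{1}{40} = \frac{77}{10} \approx 7.7$)
$M{\left(W \right)} = W^{2} + \frac{87 W}{10}$ ($M{\left(W \right)} = \left(W^{2} + \frac{77 W}{10}\right) + W = W^{2} + \frac{87 W}{10}$)
$- M{\left(O{\left(-1,I \right)} \right)} = - \frac{\left(-6 - 21\right) \left(87 + 10 \left(-6 - 21\right)\right)}{10} = - \frac{\left(-27\right) \left(87 + 10 \left(-27\right)\right)}{10} = - \frac{\left(-27\right) \left(87 - 270\right)}{10} = - \frac{\left(-27\right) \left(-183\right)}{10} = \left(-1\right) \frac{4941}{10} = - \frac{4941}{10}$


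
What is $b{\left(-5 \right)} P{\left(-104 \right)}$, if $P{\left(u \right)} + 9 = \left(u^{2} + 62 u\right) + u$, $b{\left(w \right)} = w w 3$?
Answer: $319125$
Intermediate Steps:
$b{\left(w \right)} = 3 w^{2}$ ($b{\left(w \right)} = w^{2} \cdot 3 = 3 w^{2}$)
$P{\left(u \right)} = -9 + u^{2} + 63 u$ ($P{\left(u \right)} = -9 + \left(\left(u^{2} + 62 u\right) + u\right) = -9 + \left(u^{2} + 63 u\right) = -9 + u^{2} + 63 u$)
$b{\left(-5 \right)} P{\left(-104 \right)} = 3 \left(-5\right)^{2} \left(-9 + \left(-104\right)^{2} + 63 \left(-104\right)\right) = 3 \cdot 25 \left(-9 + 10816 - 6552\right) = 75 \cdot 4255 = 319125$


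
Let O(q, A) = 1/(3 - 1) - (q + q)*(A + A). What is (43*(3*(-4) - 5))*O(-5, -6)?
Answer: 174709/2 ≈ 87355.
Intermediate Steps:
O(q, A) = ½ - 4*A*q (O(q, A) = 1/2 - 2*q*2*A = ½ - 4*A*q)
(43*(3*(-4) - 5))*O(-5, -6) = (43*(3*(-4) - 5))*(½ - 4*(-6)*(-5)) = (43*(-12 - 5))*(½ - 120) = (43*(-17))*(-239/2) = -731*(-239/2) = 174709/2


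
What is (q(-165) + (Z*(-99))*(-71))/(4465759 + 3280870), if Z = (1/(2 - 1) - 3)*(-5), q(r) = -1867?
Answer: 68423/7746629 ≈ 0.0088326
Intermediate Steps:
Z = 10 (Z = (1/1 - 3)*(-5) = (1 - 3)*(-5) = -2*(-5) = 10)
(q(-165) + (Z*(-99))*(-71))/(4465759 + 3280870) = (-1867 + (10*(-99))*(-71))/(4465759 + 3280870) = (-1867 - 990*(-71))/7746629 = (-1867 + 70290)*(1/7746629) = 68423*(1/7746629) = 68423/7746629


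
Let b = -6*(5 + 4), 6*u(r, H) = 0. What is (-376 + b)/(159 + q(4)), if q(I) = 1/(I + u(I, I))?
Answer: -1720/637 ≈ -2.7002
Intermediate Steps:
u(r, H) = 0 (u(r, H) = (⅙)*0 = 0)
q(I) = 1/I (q(I) = 1/(I + 0) = 1/I)
b = -54 (b = -6*9 = -54)
(-376 + b)/(159 + q(4)) = (-376 - 54)/(159 + 1/4) = -430/(159 + ¼) = -430/637/4 = -430*4/637 = -1720/637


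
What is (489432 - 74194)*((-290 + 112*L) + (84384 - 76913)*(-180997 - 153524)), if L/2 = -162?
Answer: -1037780651961622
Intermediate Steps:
L = -324 (L = 2*(-162) = -324)
(489432 - 74194)*((-290 + 112*L) + (84384 - 76913)*(-180997 - 153524)) = (489432 - 74194)*((-290 + 112*(-324)) + (84384 - 76913)*(-180997 - 153524)) = 415238*((-290 - 36288) + 7471*(-334521)) = 415238*(-36578 - 2499206391) = 415238*(-2499242969) = -1037780651961622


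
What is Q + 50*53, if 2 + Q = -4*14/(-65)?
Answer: 172176/65 ≈ 2648.9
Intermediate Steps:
Q = -74/65 (Q = -2 - 4*14/(-65) = -2 - 56*(-1/65) = -2 + 56/65 = -74/65 ≈ -1.1385)
Q + 50*53 = -74/65 + 50*53 = -74/65 + 2650 = 172176/65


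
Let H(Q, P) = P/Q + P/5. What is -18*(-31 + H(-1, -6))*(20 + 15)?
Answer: 16506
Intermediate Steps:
H(Q, P) = P/5 + P/Q (H(Q, P) = P/Q + P*(1/5) = P/Q + P/5 = P/5 + P/Q)
-18*(-31 + H(-1, -6))*(20 + 15) = -18*(-31 + ((1/5)*(-6) - 6/(-1)))*(20 + 15) = -18*(-31 + (-6/5 - 6*(-1)))*35 = -18*(-31 + (-6/5 + 6))*35 = -18*(-31 + 24/5)*35 = -(-2358)*35/5 = -18*(-917) = 16506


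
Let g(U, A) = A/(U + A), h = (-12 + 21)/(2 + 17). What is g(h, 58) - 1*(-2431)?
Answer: 2701943/1111 ≈ 2432.0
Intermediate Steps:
h = 9/19 ≈ 0.47368
g(U, A) = A/(A + U)
g(h, 58) - 1*(-2431) = 58/(58 + 9/19) - 1*(-2431) = 58/(1111/19) + 2431 = 58*(19/1111) + 2431 = 1102/1111 + 2431 = 2701943/1111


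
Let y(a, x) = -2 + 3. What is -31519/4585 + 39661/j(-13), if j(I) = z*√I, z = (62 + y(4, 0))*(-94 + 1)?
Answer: -31519/4585 + 39661*I*√13/76167 ≈ -6.8744 + 1.8775*I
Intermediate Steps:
y(a, x) = 1
z = -5859 (z = (62 + 1)*(-94 + 1) = 63*(-93) = -5859)
j(I) = -5859*√I
-31519/4585 + 39661/j(-13) = -31519/4585 + 39661/((-5859*I*√13)) = -31519/4585 + 39661*(I*√13/76167) = -31519/4585 + 39661*I*√13/76167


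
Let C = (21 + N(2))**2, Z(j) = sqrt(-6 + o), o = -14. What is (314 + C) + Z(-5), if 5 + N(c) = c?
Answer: 638 + 2*I*sqrt(5) ≈ 638.0 + 4.4721*I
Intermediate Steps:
N(c) = -5 + c
Z(j) = 2*I*sqrt(5) (Z(j) = sqrt(-6 - 14) = sqrt(-20) = 2*I*sqrt(5))
C = 324 (C = (21 + (-5 + 2))**2 = (21 - 3)**2 = 18**2 = 324)
(314 + C) + Z(-5) = (314 + 324) + 2*I*sqrt(5) = 638 + 2*I*sqrt(5)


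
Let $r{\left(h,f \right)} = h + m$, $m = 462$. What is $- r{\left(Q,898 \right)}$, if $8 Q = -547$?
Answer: $- \frac{3149}{8} \approx -393.63$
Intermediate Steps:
$Q = - \frac{547}{8}$ ($Q = \frac{1}{8} \left(-547\right) = - \frac{547}{8} \approx -68.375$)
$r{\left(h,f \right)} = 462 + h$ ($r{\left(h,f \right)} = h + 462 = 462 + h$)
$- r{\left(Q,898 \right)} = - (462 - \frac{547}{8}) = \left(-1\right) \frac{3149}{8} = - \frac{3149}{8}$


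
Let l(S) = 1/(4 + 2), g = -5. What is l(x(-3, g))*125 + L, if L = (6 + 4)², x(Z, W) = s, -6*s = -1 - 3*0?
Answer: 725/6 ≈ 120.83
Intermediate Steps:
s = ⅙ (s = -(-1 - 3*0)/6 = -(-1 + 0)/6 = -⅙*(-1) = ⅙ ≈ 0.16667)
x(Z, W) = ⅙
l(S) = ⅙ (l(S) = 1/6 = ⅙)
L = 100 (L = 10² = 100)
l(x(-3, g))*125 + L = (⅙)*125 + 100 = 125/6 + 100 = 725/6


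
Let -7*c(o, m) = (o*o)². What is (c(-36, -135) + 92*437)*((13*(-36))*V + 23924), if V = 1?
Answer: -32795897728/7 ≈ -4.6851e+9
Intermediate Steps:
c(o, m) = -o⁴/7
(c(-36, -135) + 92*437)*((13*(-36))*V + 23924) = (-⅐*(-36)⁴ + 92*437)*((13*(-36))*1 + 23924) = (-⅐*1679616 + 40204)*(-468*1 + 23924) = (-1679616/7 + 40204)*(-468 + 23924) = -1398188/7*23456 = -32795897728/7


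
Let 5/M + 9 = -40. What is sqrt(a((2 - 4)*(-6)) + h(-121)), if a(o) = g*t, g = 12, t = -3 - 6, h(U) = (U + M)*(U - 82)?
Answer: sqrt(1199310)/7 ≈ 156.45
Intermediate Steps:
M = -5/49 (M = 5/(-9 - 40) = 5/(-49) = 5*(-1/49) = -5/49 ≈ -0.10204)
h(U) = (-82 + U)*(-5/49 + U) (h(U) = (U - 5/49)*(U - 82) = (-5/49 + U)*(-82 + U) = (-82 + U)*(-5/49 + U))
t = -9
a(o) = -108 (a(o) = 12*(-9) = -108)
sqrt(a((2 - 4)*(-6)) + h(-121)) = sqrt(-108 + (410/49 + (-121)**2 - 4023/49*(-121))) = sqrt(-108 + (410/49 + 14641 + 486783/49)) = sqrt(-108 + 172086/7) = sqrt(171330/7) = sqrt(1199310)/7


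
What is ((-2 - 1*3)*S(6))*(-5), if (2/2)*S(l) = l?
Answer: 150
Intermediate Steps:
S(l) = l
((-2 - 1*3)*S(6))*(-5) = ((-2 - 1*3)*6)*(-5) = ((-2 - 3)*6)*(-5) = -5*6*(-5) = -30*(-5) = 150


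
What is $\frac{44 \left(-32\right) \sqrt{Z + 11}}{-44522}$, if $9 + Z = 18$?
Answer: $\frac{1408 \sqrt{5}}{22261} \approx 0.14143$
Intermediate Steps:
$Z = 9$ ($Z = -9 + 18 = 9$)
$\frac{44 \left(-32\right) \sqrt{Z + 11}}{-44522} = \frac{44 \left(-32\right) \sqrt{9 + 11}}{-44522} = - 1408 \sqrt{20} \left(- \frac{1}{44522}\right) = - 1408 \cdot 2 \sqrt{5} \left(- \frac{1}{44522}\right) = - 2816 \sqrt{5} \left(- \frac{1}{44522}\right) = \frac{1408 \sqrt{5}}{22261}$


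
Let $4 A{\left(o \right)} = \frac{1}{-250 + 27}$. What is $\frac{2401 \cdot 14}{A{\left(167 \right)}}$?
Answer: $-29983688$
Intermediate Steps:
$A{\left(o \right)} = - \frac{1}{892}$ ($A{\left(o \right)} = \frac{1}{4 \left(-250 + 27\right)} = \frac{1}{4 \left(-223\right)} = \frac{1}{4} \left(- \frac{1}{223}\right) = - \frac{1}{892}$)
$\frac{2401 \cdot 14}{A{\left(167 \right)}} = \frac{2401 \cdot 14}{- \frac{1}{892}} = 33614 \left(-892\right) = -29983688$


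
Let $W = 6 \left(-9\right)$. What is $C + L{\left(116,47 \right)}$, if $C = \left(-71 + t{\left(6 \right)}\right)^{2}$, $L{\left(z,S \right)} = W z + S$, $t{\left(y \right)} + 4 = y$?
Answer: $-1456$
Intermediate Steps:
$t{\left(y \right)} = -4 + y$
$W = -54$
$L{\left(z,S \right)} = S - 54 z$ ($L{\left(z,S \right)} = - 54 z + S = S - 54 z$)
$C = 4761$ ($C = \left(-71 + \left(-4 + 6\right)\right)^{2} = \left(-71 + 2\right)^{2} = \left(-69\right)^{2} = 4761$)
$C + L{\left(116,47 \right)} = 4761 + \left(47 - 6264\right) = 4761 - 6217 = -1456$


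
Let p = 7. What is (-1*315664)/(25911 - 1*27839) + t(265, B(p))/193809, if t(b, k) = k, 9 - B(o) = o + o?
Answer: 7647314317/46707969 ≈ 163.73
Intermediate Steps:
B(o) = 9 - 2*o (B(o) = 9 - (o + o) = 9 - 2*o)
(-1*315664)/(25911 - 1*27839) + t(265, B(p))/193809 = (-1*315664)/(25911 - 1*27839) + (9 - 2*7)/193809 = -315664/(25911 - 27839) + (9 - 14)*(1/193809) = -315664/(-1928) - 5*1/193809 = -315664*(-1/1928) - 5/193809 = 39458/241 - 5/193809 = 7647314317/46707969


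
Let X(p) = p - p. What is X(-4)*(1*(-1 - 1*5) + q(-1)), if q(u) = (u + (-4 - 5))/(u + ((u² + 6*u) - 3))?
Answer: 0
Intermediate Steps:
X(p) = 0
q(u) = (-9 + u)/(-3 + u² + 7*u) (q(u) = (u - 9)/(u + (-3 + u² + 6*u)) = (-9 + u)/(-3 + u² + 7*u))
X(-4)*(1*(-1 - 1*5) + q(-1)) = 0*(1*(-1 - 1*5) + (-9 - 1)/(-3 + (-1)² + 7*(-1))) = 0*(1*(-1 - 5) - 10/(-3 + 1 - 7)) = 0*(1*(-6) - 10/(-9)) = 0*(-6 - ⅑*(-10)) = 0*(-6 + 10/9) = 0*(-44/9) = 0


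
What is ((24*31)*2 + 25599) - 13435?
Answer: 13652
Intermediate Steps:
((24*31)*2 + 25599) - 13435 = (744*2 + 25599) - 13435 = (1488 + 25599) - 13435 = 27087 - 13435 = 13652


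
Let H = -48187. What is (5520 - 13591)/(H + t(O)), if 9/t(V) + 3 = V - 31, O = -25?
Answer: 476189/2843042 ≈ 0.16749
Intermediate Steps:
t(V) = 9/(-34 + V) (t(V) = 9/(-3 + (V - 31)) = 9/(-3 + (-31 + V)) = 9/(-34 + V))
(5520 - 13591)/(H + t(O)) = (5520 - 13591)/(-48187 + 9/(-34 - 25)) = -8071/(-48187 + 9/(-59)) = -8071/(-48187 + 9*(-1/59)) = -8071/(-48187 - 9/59) = -8071/(-2843042/59) = -8071*(-59/2843042) = 476189/2843042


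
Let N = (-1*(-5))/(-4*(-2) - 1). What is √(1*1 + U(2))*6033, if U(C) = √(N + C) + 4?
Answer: 6033*√(245 + 7*√133)/7 ≈ 15555.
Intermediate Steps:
N = 5/7 (N = 5/(8 - 1) = 5/7 ≈ 0.71429)
U(C) = 4 + √(5/7 + C) (U(C) = √(5/7 + C) + 4 = 4 + √(5/7 + C))
√(1*1 + U(2))*6033 = √(1*1 + (4 + √(35 + 49*2)/7))*6033 = √(1 + (4 + √(35 + 98)/7))*6033 = √(1 + (4 + √133/7))*6033 = √(5 + √133/7)*6033 = 6033*√(5 + √133/7)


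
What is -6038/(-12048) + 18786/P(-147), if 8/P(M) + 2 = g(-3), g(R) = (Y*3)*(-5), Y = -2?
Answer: 396087043/6024 ≈ 65752.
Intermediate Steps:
g(R) = 30 (g(R) = -2*3*(-5) = -6*(-5) = 30)
P(M) = 2/7 (P(M) = 8/(-2 + 30) = 8/28 = 8*(1/28) = 2/7)
-6038/(-12048) + 18786/P(-147) = -6038/(-12048) + 18786/(2/7) = -6038*(-1/12048) + 18786*(7/2) = 3019/6024 + 65751 = 396087043/6024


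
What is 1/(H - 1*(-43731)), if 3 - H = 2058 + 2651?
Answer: 1/39025 ≈ 2.5625e-5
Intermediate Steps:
H = -4706 (H = 3 - (2058 + 2651) = 3 - 1*4709 = 3 - 4709 = -4706)
1/(H - 1*(-43731)) = 1/(-4706 - 1*(-43731)) = 1/(-4706 + 43731) = 1/39025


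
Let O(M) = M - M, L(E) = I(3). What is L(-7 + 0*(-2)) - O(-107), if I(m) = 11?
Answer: 11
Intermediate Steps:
L(E) = 11
O(M) = 0
L(-7 + 0*(-2)) - O(-107) = 11 - 1*0 = 11 + 0 = 11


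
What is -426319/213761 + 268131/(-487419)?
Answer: -88370643784/34730390953 ≈ -2.5445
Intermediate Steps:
-426319/213761 + 268131/(-487419) = -426319*1/213761 + 268131*(-1/487419) = -426319/213761 - 89377/162473 = -88370643784/34730390953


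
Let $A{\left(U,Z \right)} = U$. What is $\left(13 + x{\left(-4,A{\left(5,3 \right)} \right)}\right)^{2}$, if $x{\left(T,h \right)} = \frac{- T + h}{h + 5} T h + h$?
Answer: $0$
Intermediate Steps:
$x{\left(T,h \right)} = h + \frac{T h \left(h - T\right)}{5 + h}$ ($x{\left(T,h \right)} = \frac{h - T}{5 + h} T h + h = \frac{T \left(h - T\right)}{5 + h} h + h = \frac{T h \left(h - T\right)}{5 + h} + h = h + \frac{T h \left(h - T\right)}{5 + h}$)
$\left(13 + x{\left(-4,A{\left(5,3 \right)} \right)}\right)^{2} = \left(13 + \frac{5 \left(5 + 5 - \left(-4\right)^{2} - 20\right)}{5 + 5}\right)^{2} = \left(13 + \frac{5 \left(5 + 5 - 16 - 20\right)}{10}\right)^{2} = \left(13 + 5 \cdot \frac{1}{10} \left(5 + 5 - 16 - 20\right)\right)^{2} = \left(13 + 5 \cdot \frac{1}{10} \left(-26\right)\right)^{2} = \left(13 - 13\right)^{2} = 0^{2} = 0$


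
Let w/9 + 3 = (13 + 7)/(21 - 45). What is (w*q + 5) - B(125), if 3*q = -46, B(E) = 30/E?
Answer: 13344/25 ≈ 533.76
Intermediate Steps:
q = -46/3 (q = (1/3)*(-46) = -46/3 ≈ -15.333)
w = -69/2 (w = -27 + 9*((13 + 7)/(21 - 45)) = -27 + 9*(20/(-24)) = -27 + 9*(20*(-1/24)) = -27 + 9*(-5/6) = -27 - 15/2 = -69/2 ≈ -34.500)
(w*q + 5) - B(125) = (-69/2*(-46/3) + 5) - 30/125 = (529 + 5) - 30/125 = 534 - 1*6/25 = 534 - 6/25 = 13344/25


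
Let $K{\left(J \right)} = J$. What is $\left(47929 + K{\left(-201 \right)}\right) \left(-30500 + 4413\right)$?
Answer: $-1245080336$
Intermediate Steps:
$\left(47929 + K{\left(-201 \right)}\right) \left(-30500 + 4413\right) = \left(47929 - 201\right) \left(-30500 + 4413\right) = 47728 \left(-26087\right) = -1245080336$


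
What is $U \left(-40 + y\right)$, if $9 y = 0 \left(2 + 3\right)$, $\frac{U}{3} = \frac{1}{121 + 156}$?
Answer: $- \frac{120}{277} \approx -0.43321$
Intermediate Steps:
$U = \frac{3}{277}$ ($U = \frac{3}{121 + 156} = \frac{3}{277} \approx 0.01083$)
$y = 0$ ($y = \frac{0 \left(2 + 3\right)}{9} = \frac{0 \cdot 5}{9} = \frac{1}{9} \cdot 0 = 0$)
$U \left(-40 + y\right) = \frac{3 \left(-40 + 0\right)}{277} = \frac{3}{277} \left(-40\right) = - \frac{120}{277}$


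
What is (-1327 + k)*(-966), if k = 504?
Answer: 795018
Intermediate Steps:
(-1327 + k)*(-966) = (-1327 + 504)*(-966) = -823*(-966) = 795018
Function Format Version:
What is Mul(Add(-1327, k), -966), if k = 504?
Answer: 795018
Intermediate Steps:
Mul(Add(-1327, k), -966) = Mul(Add(-1327, 504), -966) = Mul(-823, -966) = 795018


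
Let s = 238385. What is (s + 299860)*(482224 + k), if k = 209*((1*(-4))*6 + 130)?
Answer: 271478936610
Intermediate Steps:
k = 22154 (k = 209*(-4*6 + 130) = 209*(-24 + 130) = 209*106 = 22154)
(s + 299860)*(482224 + k) = (238385 + 299860)*(482224 + 22154) = 538245*504378 = 271478936610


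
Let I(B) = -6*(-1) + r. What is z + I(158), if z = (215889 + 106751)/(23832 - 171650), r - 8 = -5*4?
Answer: -604774/73909 ≈ -8.1827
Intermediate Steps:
r = -12 (r = 8 - 5*4 = 8 - 20 = -12)
I(B) = -6 (I(B) = -6*(-1) - 12 = 6 - 12 = -6)
z = -161320/73909 (z = 322640/(-147818) = 322640*(-1/147818) = -161320/73909 ≈ -2.1827)
z + I(158) = -161320/73909 - 6 = -604774/73909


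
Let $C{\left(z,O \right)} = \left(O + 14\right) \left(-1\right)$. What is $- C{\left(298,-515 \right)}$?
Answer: $-501$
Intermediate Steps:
$C{\left(z,O \right)} = -14 - O$ ($C{\left(z,O \right)} = \left(14 + O\right) \left(-1\right) = -14 - O$)
$- C{\left(298,-515 \right)} = - (-14 - -515) = - (-14 + 515) = \left(-1\right) 501 = -501$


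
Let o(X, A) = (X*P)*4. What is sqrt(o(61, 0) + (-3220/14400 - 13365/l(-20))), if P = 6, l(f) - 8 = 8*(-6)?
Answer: sqrt(6472445)/60 ≈ 42.402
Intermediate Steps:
l(f) = -40 (l(f) = 8 + 8*(-6) = 8 - 48 = -40)
o(X, A) = 24*X (o(X, A) = (X*6)*4 = (6*X)*4 = 24*X)
sqrt(o(61, 0) + (-3220/14400 - 13365/l(-20))) = sqrt(24*61 + (-3220/14400 - 13365/(-40))) = sqrt(1464 + (-3220*1/14400 - 13365*(-1/40))) = sqrt(1464 + (-161/720 + 2673/8)) = sqrt(1464 + 240409/720) = sqrt(1294489/720) = sqrt(6472445)/60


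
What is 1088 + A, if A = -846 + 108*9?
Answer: 1214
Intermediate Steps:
A = 126 (A = -846 + 972 = 126)
1088 + A = 1088 + 126 = 1214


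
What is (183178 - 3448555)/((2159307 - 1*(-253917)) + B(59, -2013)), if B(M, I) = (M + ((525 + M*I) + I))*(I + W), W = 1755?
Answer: -1088459/11141264 ≈ -0.097696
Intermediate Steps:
B(M, I) = (1755 + I)*(525 + I + M + I*M) (B(M, I) = (M + ((525 + M*I) + I))*(I + 1755) = (M + ((525 + I*M) + I))*(1755 + I) = (M + (525 + I + I*M))*(1755 + I) = (525 + I + M + I*M)*(1755 + I) = (1755 + I)*(525 + I + M + I*M))
(183178 - 3448555)/((2159307 - 1*(-253917)) + B(59, -2013)) = (183178 - 3448555)/((2159307 - 1*(-253917)) + (921375 + (-2013)² + 1755*59 + 2280*(-2013) + 59*(-2013)² + 1756*(-2013)*59)) = -3265377/((2159307 + 253917) + (921375 + 4052169 + 103545 - 4589640 + 59*4052169 - 208554852)) = -3265377/(2413224 + (921375 + 4052169 + 103545 - 4589640 + 239077971 - 208554852)) = -3265377/(2413224 + 31010568) = -3265377/33423792 = -3265377*1/33423792 = -1088459/11141264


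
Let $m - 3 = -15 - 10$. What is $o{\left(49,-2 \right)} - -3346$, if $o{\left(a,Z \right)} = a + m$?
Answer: $3373$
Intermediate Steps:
$m = -22$ ($m = 3 - 25 = -22$)
$o{\left(a,Z \right)} = -22 + a$ ($o{\left(a,Z \right)} = a - 22 = -22 + a$)
$o{\left(49,-2 \right)} - -3346 = \left(-22 + 49\right) - -3346 = 27 + 3346 = 3373$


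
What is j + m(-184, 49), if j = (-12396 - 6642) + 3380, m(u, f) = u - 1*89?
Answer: -15931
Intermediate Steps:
m(u, f) = -89 + u (m(u, f) = u - 89 = -89 + u)
j = -15658 (j = -19038 + 3380 = -15658)
j + m(-184, 49) = -15658 + (-89 - 184) = -15658 - 273 = -15931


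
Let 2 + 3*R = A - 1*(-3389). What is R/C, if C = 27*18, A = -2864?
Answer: 523/1458 ≈ 0.35871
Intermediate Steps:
C = 486
R = 523/3 (R = -⅔ + (-2864 - 1*(-3389))/3 = -⅔ + (-2864 + 3389)/3 = -⅔ + (⅓)*525 = -⅔ + 175 = 523/3 ≈ 174.33)
R/C = (523/3)/486 = (523/3)*(1/486) = 523/1458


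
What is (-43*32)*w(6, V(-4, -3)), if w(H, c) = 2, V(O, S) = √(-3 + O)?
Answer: -2752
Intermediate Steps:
(-43*32)*w(6, V(-4, -3)) = -43*32*2 = -1376*2 = -2752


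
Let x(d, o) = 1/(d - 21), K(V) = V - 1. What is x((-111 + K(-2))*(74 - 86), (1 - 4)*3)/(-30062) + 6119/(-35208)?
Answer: -41296641229/237615940152 ≈ -0.17380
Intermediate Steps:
K(V) = -1 + V
x(d, o) = 1/(-21 + d)
x((-111 + K(-2))*(74 - 86), (1 - 4)*3)/(-30062) + 6119/(-35208) = 1/(-21 + (-111 + (-1 - 2))*(74 - 86)*(-30062)) + 6119/(-35208) = -1/30062/(-21 + (-111 - 3)*(-12)) + 6119*(-1/35208) = -1/30062/(-21 - 114*(-12)) - 6119/35208 = -1/30062/(-21 + 1368) - 6119/35208 = -1/30062/1347 - 6119/35208 = (1/1347)*(-1/30062) - 6119/35208 = -1/40493514 - 6119/35208 = -41296641229/237615940152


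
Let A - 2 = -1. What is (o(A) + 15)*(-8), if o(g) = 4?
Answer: -152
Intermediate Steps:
A = 1 (A = 2 - 1 = 1)
(o(A) + 15)*(-8) = (4 + 15)*(-8) = 19*(-8) = -152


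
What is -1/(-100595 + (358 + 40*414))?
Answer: 1/83677 ≈ 1.1951e-5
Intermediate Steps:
-1/(-100595 + (358 + 40*414)) = -1/(-100595 + (358 + 16560)) = -1/(-100595 + 16918) = -1/(-83677) = -1*(-1/83677) = 1/83677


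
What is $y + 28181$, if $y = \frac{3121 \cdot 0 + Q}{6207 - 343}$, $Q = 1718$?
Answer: $\frac{82627551}{2932} \approx 28181.0$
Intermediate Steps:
$y = \frac{859}{2932}$ ($y = \frac{3121 \cdot 0 + 1718}{6207 - 343} = \frac{0 + 1718}{5864} = 1718 \cdot \frac{1}{5864} = \frac{859}{2932} \approx 0.29297$)
$y + 28181 = \frac{859}{2932} + 28181 = \frac{82627551}{2932}$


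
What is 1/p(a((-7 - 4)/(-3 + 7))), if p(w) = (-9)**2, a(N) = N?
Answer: 1/81 ≈ 0.012346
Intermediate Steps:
p(w) = 81
1/p(a((-7 - 4)/(-3 + 7))) = 1/81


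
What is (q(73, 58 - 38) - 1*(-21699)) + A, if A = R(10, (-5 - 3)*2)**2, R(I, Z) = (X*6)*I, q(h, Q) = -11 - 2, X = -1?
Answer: 25286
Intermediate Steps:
q(h, Q) = -13
R(I, Z) = -6*I (R(I, Z) = (-1*6)*I = -6*I)
A = 3600 (A = (-6*10)**2 = (-60)**2 = 3600)
(q(73, 58 - 38) - 1*(-21699)) + A = (-13 - 1*(-21699)) + 3600 = (-13 + 21699) + 3600 = 21686 + 3600 = 25286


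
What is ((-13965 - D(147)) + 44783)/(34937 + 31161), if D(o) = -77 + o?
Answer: 15374/33049 ≈ 0.46519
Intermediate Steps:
((-13965 - D(147)) + 44783)/(34937 + 31161) = ((-13965 - (-77 + 147)) + 44783)/(34937 + 31161) = ((-13965 - 1*70) + 44783)/66098 = ((-13965 - 70) + 44783)*(1/66098) = (-14035 + 44783)*(1/66098) = 30748*(1/66098) = 15374/33049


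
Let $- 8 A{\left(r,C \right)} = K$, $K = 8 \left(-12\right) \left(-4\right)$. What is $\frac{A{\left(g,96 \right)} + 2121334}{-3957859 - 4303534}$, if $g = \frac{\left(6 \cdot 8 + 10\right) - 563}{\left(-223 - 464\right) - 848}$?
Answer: $- \frac{2121286}{8261393} \approx -0.25677$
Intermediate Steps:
$g = \frac{101}{307}$ ($g = \frac{\left(48 + 10\right) - 563}{-687 - 848} = \frac{58 - 563}{-1535} = \left(-505\right) \left(- \frac{1}{1535}\right) = \frac{101}{307} \approx 0.32899$)
$K = 384$ ($K = \left(-96\right) \left(-4\right) = 384$)
$A{\left(r,C \right)} = -48$ ($A{\left(r,C \right)} = \left(- \frac{1}{8}\right) 384 = -48$)
$\frac{A{\left(g,96 \right)} + 2121334}{-3957859 - 4303534} = \frac{-48 + 2121334}{-3957859 - 4303534} = \frac{2121286}{-8261393} = 2121286 \left(- \frac{1}{8261393}\right) = - \frac{2121286}{8261393}$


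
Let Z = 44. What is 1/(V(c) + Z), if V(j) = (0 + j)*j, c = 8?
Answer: 1/108 ≈ 0.0092593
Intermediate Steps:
V(j) = j² (V(j) = j*j = j²)
1/(V(c) + Z) = 1/(8² + 44) = 1/(64 + 44) = 1/108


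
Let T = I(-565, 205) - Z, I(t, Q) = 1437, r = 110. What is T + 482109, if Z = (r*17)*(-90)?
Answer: 651846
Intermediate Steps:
Z = -168300 (Z = (110*17)*(-90) = 1870*(-90) = -168300)
T = 169737 (T = 1437 - 1*(-168300) = 1437 + 168300 = 169737)
T + 482109 = 169737 + 482109 = 651846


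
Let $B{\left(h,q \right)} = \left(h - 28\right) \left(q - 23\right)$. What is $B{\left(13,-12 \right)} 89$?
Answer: $46725$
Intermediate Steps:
$B{\left(h,q \right)} = \left(-28 + h\right) \left(-23 + q\right)$
$B{\left(13,-12 \right)} 89 = \left(644 - -336 - 299 + 13 \left(-12\right)\right) 89 = \left(644 + 336 - 299 - 156\right) 89 = 525 \cdot 89 = 46725$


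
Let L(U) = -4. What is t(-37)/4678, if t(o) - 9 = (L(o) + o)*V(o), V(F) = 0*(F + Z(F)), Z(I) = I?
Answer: 9/4678 ≈ 0.0019239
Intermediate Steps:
V(F) = 0 (V(F) = 0*(F + F) = 0*(2*F) = 0)
t(o) = 9 (t(o) = 9 + (-4 + o)*0 = 9 + 0 = 9)
t(-37)/4678 = 9/4678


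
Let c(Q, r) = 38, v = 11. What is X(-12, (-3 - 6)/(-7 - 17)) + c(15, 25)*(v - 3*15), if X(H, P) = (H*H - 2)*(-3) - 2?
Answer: -1720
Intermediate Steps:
X(H, P) = 4 - 3*H**2 (X(H, P) = (H**2 - 2)*(-3) - 2 = (-2 + H**2)*(-3) - 2 = (6 - 3*H**2) - 2 = 4 - 3*H**2)
X(-12, (-3 - 6)/(-7 - 17)) + c(15, 25)*(v - 3*15) = (4 - 3*(-12)**2) + 38*(11 - 3*15) = (4 - 3*144) + 38*(11 - 45) = (4 - 432) + 38*(-34) = -428 - 1292 = -1720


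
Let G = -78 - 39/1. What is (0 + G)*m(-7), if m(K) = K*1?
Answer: 819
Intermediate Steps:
m(K) = K
G = -117 (G = -78 - 39*1 = -78 - 39 = -117)
(0 + G)*m(-7) = (0 - 117)*(-7) = -117*(-7) = 819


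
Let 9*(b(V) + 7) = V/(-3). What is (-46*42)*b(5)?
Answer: 124936/9 ≈ 13882.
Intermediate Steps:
b(V) = -7 - V/27 (b(V) = -7 + (V/(-3))/9 = -7 + (V*(-⅓))/9 = -7 + (-V/3)/9 = -7 - V/27)
(-46*42)*b(5) = (-46*42)*(-7 - 1/27*5) = -1932*(-7 - 5/27) = -1932*(-194/27) = 124936/9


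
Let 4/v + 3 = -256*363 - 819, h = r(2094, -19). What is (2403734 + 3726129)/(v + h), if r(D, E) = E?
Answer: -287337328125/890627 ≈ -3.2262e+5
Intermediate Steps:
h = -19
v = -2/46875 (v = 4/(-3 + (-256*363 - 819)) = 4/(-3 + (-92928 - 819)) = 4/(-3 - 93747) = 4/(-93750) = 4*(-1/93750) = -2/46875 ≈ -4.2667e-5)
(2403734 + 3726129)/(v + h) = (2403734 + 3726129)/(-2/46875 - 19) = 6129863/(-890627/46875) = 6129863*(-46875/890627) = -287337328125/890627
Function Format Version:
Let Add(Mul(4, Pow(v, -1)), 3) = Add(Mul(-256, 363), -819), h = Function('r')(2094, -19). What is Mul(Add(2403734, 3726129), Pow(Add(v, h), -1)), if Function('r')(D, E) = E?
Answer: Rational(-287337328125, 890627) ≈ -3.2262e+5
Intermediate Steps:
h = -19
v = Rational(-2, 46875) (v = Mul(4, Pow(Add(-3, Add(Mul(-256, 363), -819)), -1)) = Mul(4, Pow(Add(-3, Add(-92928, -819)), -1)) = Mul(4, Pow(Add(-3, -93747), -1)) = Mul(4, Pow(-93750, -1)) = Mul(4, Rational(-1, 93750)) = Rational(-2, 46875) ≈ -4.2667e-5)
Mul(Add(2403734, 3726129), Pow(Add(v, h), -1)) = Mul(Add(2403734, 3726129), Pow(Add(Rational(-2, 46875), -19), -1)) = Mul(6129863, Pow(Rational(-890627, 46875), -1)) = Mul(6129863, Rational(-46875, 890627)) = Rational(-287337328125, 890627)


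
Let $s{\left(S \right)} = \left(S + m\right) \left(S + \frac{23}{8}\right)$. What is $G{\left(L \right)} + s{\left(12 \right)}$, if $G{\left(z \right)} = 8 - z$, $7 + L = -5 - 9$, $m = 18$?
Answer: $\frac{1901}{4} \approx 475.25$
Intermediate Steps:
$L = -21$ ($L = -7 - 14 = -21$)
$s{\left(S \right)} = \left(18 + S\right) \left(\frac{23}{8} + S\right)$ ($s{\left(S \right)} = \left(S + 18\right) \left(S + \frac{23}{8}\right) = \left(18 + S\right) \left(S + 23 \cdot \frac{1}{8}\right) = \left(18 + S\right) \left(S + \frac{23}{8}\right) = \left(18 + S\right) \left(\frac{23}{8} + S\right)$)
$G{\left(L \right)} + s{\left(12 \right)} = \left(8 - -21\right) + \left(\frac{207}{4} + 12^{2} + \frac{167}{8} \cdot 12\right) = \left(8 + 21\right) + \left(\frac{207}{4} + 144 + \frac{501}{2}\right) = 29 + \frac{1785}{4} = \frac{1901}{4}$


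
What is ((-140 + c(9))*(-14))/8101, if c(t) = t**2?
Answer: 826/8101 ≈ 0.10196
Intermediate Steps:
((-140 + c(9))*(-14))/8101 = ((-140 + 9**2)*(-14))/8101 = ((-140 + 81)*(-14))*(1/8101) = -59*(-14)*(1/8101) = 826*(1/8101) = 826/8101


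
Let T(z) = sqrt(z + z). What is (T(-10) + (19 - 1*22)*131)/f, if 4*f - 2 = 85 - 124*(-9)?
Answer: -524/401 + 8*I*sqrt(5)/1203 ≈ -1.3067 + 0.01487*I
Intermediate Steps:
T(z) = sqrt(2)*sqrt(z) (T(z) = sqrt(2*z) = sqrt(2)*sqrt(z))
f = 1203/4 (f = 1/2 + (85 - 124*(-9))/4 = 1/2 + (85 + 1116)/4 = 1/2 + (1/4)*1201 = 1/2 + 1201/4 = 1203/4 ≈ 300.75)
(T(-10) + (19 - 1*22)*131)/f = (sqrt(2)*sqrt(-10) + (19 - 1*22)*131)/(1203/4) = (sqrt(2)*(I*sqrt(10)) + (19 - 22)*131)*(4/1203) = (2*I*sqrt(5) - 3*131)*(4/1203) = (2*I*sqrt(5) - 393)*(4/1203) = (-393 + 2*I*sqrt(5))*(4/1203) = -524/401 + 8*I*sqrt(5)/1203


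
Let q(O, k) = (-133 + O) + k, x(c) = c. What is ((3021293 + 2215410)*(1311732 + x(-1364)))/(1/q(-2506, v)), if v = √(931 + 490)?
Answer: -18108839208861856 + 48034056256928*√29 ≈ -1.7850e+16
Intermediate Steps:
v = 7*√29 (v = √1421 = 7*√29 ≈ 37.696)
q(O, k) = -133 + O + k
((3021293 + 2215410)*(1311732 + x(-1364)))/(1/q(-2506, v)) = ((3021293 + 2215410)*(1311732 - 1364))/(1/(-133 - 2506 + 7*√29)) = (5236703*1310368)/(1/(-2639 + 7*√29)) = 6862008036704*(-2639 + 7*√29) = -18108839208861856 + 48034056256928*√29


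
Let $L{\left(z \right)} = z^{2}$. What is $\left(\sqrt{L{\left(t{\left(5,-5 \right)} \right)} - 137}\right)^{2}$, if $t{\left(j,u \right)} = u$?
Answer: $-112$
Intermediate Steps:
$\left(\sqrt{L{\left(t{\left(5,-5 \right)} \right)} - 137}\right)^{2} = \left(\sqrt{\left(-5\right)^{2} - 137}\right)^{2} = \left(\sqrt{25 - 137}\right)^{2} = \left(\sqrt{-112}\right)^{2} = \left(4 i \sqrt{7}\right)^{2} = -112$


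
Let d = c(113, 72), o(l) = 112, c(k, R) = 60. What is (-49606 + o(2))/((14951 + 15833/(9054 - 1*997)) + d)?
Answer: -66462193/20159910 ≈ -3.2967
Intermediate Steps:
d = 60
(-49606 + o(2))/((14951 + 15833/(9054 - 1*997)) + d) = (-49606 + 112)/((14951 + 15833/(9054 - 1*997)) + 60) = -49494/((14951 + 15833/(9054 - 997)) + 60) = -49494/((14951 + 15833/8057) + 60) = -49494/(120476040/8057 + 60) = -49494/120959460/8057 = -49494*8057/120959460 = -66462193/20159910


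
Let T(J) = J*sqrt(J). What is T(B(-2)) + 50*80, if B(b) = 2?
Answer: 4000 + 2*sqrt(2) ≈ 4002.8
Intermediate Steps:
T(J) = J**(3/2)
T(B(-2)) + 50*80 = 2**(3/2) + 50*80 = 2*sqrt(2) + 4000 = 4000 + 2*sqrt(2)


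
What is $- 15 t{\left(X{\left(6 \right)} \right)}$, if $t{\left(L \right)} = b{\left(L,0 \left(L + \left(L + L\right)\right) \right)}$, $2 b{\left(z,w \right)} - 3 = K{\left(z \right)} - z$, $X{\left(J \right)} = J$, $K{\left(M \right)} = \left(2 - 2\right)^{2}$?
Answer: $\frac{45}{2} \approx 22.5$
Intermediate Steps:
$K{\left(M \right)} = 0$ ($K{\left(M \right)} = 0^{2} = 0$)
$b{\left(z,w \right)} = \frac{3}{2} - \frac{z}{2}$ ($b{\left(z,w \right)} = \frac{3}{2} + \frac{0 - z}{2} = \frac{3}{2} + \frac{\left(-1\right) z}{2} = \frac{3}{2} - \frac{z}{2}$)
$t{\left(L \right)} = \frac{3}{2} - \frac{L}{2}$
$- 15 t{\left(X{\left(6 \right)} \right)} = - 15 \left(\frac{3}{2} - 3\right) = \left(-15\right) \left(- \frac{3}{2}\right) = \frac{45}{2}$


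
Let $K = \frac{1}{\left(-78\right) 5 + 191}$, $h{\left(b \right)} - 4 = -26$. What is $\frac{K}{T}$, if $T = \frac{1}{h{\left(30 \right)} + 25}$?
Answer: $- \frac{3}{199} \approx -0.015075$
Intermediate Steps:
$h{\left(b \right)} = -22$ ($h{\left(b \right)} = 4 - 26 = -22$)
$K = - \frac{1}{199}$ ($K = \frac{1}{-390 + 191} = \frac{1}{-199} = - \frac{1}{199} \approx -0.0050251$)
$T = \frac{1}{3}$ ($T = \frac{1}{-22 + 25} = \frac{1}{3} \approx 0.33333$)
$\frac{K}{T} = - \frac{\frac{1}{\frac{1}{3}}}{199} = \left(- \frac{1}{199}\right) 3 = - \frac{3}{199}$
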